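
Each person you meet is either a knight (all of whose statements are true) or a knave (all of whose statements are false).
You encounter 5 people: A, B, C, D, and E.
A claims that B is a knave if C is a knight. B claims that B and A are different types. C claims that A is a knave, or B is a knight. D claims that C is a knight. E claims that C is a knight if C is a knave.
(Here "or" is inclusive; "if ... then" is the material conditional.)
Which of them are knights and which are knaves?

A is a knave, B is a knight, C is a knight, D is a knight, and E is a knight.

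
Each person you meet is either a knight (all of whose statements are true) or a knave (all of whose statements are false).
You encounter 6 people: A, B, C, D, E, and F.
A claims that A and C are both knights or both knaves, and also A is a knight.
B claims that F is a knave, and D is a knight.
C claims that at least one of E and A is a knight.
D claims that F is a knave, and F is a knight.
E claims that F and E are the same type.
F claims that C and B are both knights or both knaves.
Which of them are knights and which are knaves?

A is a knave, B is a knave, C is a knave, D is a knave, E is a knave, and F is a knight.

As a knave, A's statement "A and C are both knights or both knaves, and also A is a knight" should be False; it is.
As a knave, B's statement "F is a knave, and D is a knight" should be False; it is.
C is a knave, and the claim "at least one of E and A is a knight" is indeed False.
D is a knave; "F is a knave, and F is a knight" is False, as required.
E is a knave; "F and E are the same type" is False, as required.
F is a knight; "C and B are both knights or both knaves" is true, as required.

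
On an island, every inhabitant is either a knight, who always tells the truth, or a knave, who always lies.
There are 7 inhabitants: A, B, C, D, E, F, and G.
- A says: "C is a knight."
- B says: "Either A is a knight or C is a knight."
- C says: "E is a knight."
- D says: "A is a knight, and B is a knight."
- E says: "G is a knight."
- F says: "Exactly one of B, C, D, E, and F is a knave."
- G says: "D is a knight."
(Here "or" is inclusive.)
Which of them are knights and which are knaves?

A is a knave; "C is a knight" is false, as required.
B is a knave, and the claim "either A is a knight or C is a knight" is indeed false.
C is a knave, so "E is a knight" must be false — and it is.
D (knave): "A is a knight, and B is a knight" — false. ✓
E is a knave; "G is a knight" is false, as required.
F is a knave; "exactly one of B, C, D, E, and F is a knave" is false, as required.
G (knave): "D is a knight" — false. ✓

Knights: none. Knaves: A, B, C, D, E, F, and G.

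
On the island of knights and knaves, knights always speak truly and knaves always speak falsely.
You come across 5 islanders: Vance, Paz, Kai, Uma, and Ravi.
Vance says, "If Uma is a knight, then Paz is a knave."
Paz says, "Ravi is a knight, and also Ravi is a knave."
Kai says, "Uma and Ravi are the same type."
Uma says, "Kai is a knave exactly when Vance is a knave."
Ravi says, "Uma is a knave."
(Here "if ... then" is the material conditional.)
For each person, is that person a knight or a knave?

Knights: Vance and Ravi. Knaves: Paz, Kai, and Uma.

Suppose Vance is a knave. Then Vance's statement "if Uma is a knight, then Paz is a knave" would have to be false. Checking the 16 ways to assign the others, none is consistent with every speaker.
(For instance, with Paz=knave, Kai=knave, Uma=knave, Ravi=knight, Vance's claim "if Uma is a knight, then Paz is a knave" comes out true where it would need to be false.)
So Vance must be a knight, making "if Uma is a knight, then Paz is a knave" true. Taking Vance=knight, Paz=knave, Kai=knave, Uma=knave, Ravi=knight, each remaining statement checks out:
  Paz (knave): "Ravi is a knight, and also Ravi is a knave" — false. ✓
  Kai (knave): "Uma and Ravi are the same type" — false. ✓
  Uma (knave): "Kai is a knave exactly when Vance is a knave" — false. ✓
  Ravi (knight): "Uma is a knave" — true. ✓
This is the unique consistent assignment.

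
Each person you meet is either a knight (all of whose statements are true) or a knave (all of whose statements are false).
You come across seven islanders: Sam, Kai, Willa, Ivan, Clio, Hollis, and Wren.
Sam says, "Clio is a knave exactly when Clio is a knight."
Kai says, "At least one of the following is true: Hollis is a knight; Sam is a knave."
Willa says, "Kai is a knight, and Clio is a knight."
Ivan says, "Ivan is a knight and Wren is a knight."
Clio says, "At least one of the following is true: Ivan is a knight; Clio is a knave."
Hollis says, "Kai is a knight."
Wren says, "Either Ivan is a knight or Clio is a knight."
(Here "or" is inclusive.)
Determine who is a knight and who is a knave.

Since Sam is a knave, "Clio is a knave exactly when Clio is a knight" needs to be false, which holds.
Kai is a knight; "at least one of the following is true: Hollis is a knight; Sam is a knave" is true, as required.
Since Willa is a knight, "Kai is a knight, and Clio is a knight" needs to be true, which holds.
Ivan (knight): "Ivan is a knight and Wren is a knight" — true. ✓
Clio is a knight, so "at least one of the following is true: Ivan is a knight; Clio is a knave" must be true — and it is.
Since Hollis is a knight, "Kai is a knight" needs to be true, which holds.
Wren is a knight; "either Ivan is a knight or Clio is a knight" is true, as required.

Knights: Kai, Willa, Ivan, Clio, Hollis, and Wren. Knaves: Sam.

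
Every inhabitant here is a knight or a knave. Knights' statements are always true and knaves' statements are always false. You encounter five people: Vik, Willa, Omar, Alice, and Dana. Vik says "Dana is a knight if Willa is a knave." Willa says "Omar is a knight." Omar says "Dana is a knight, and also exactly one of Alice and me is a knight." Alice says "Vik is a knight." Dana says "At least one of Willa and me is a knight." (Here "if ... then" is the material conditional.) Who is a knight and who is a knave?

Vik is a knave, Willa is a knave, Omar is a knave, Alice is a knave, and Dana is a knave.

Vik (knave): "Dana is a knight if Willa is a knave" — False. ✓
Willa is a knave; "Omar is a knight" is False, as required.
Since Omar is a knave, "Dana is a knight, and also exactly one of Alice and me is a knight" needs to be False, which holds.
Alice is a knave; "Vik is a knight" is False, as required.
Dana is a knave, so "at least one of Willa and me is a knight" must be False — and it is.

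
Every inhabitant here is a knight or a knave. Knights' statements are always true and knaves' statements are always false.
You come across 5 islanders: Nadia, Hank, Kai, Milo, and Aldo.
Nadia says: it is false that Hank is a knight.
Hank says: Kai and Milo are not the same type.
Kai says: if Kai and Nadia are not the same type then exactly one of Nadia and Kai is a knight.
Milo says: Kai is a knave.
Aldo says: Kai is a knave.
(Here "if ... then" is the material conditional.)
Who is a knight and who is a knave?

Nadia is a knave, Hank is a knight, Kai is a knight, Milo is a knave, and Aldo is a knave.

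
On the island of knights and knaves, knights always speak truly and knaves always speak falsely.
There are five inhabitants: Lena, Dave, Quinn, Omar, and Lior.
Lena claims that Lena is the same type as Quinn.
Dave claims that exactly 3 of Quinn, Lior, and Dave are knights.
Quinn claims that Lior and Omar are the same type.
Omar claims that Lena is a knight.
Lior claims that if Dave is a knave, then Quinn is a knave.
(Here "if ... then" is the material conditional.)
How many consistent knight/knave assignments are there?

Consistent assignments:
  Lena=knight, Dave=knight, Quinn=knight, Omar=knight, Lior=knight
  Lena=knave, Dave=knave, Quinn=knight, Omar=knave, Lior=knave

2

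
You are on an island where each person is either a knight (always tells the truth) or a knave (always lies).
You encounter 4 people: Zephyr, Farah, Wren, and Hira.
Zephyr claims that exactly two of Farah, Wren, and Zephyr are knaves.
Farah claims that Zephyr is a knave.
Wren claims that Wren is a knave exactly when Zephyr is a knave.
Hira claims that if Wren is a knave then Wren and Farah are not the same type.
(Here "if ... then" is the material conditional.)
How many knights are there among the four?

The unique consistent assignment is Zephyr=knight, Farah=knave, Wren=knave, Hira=knave.
That has 1 knight.

1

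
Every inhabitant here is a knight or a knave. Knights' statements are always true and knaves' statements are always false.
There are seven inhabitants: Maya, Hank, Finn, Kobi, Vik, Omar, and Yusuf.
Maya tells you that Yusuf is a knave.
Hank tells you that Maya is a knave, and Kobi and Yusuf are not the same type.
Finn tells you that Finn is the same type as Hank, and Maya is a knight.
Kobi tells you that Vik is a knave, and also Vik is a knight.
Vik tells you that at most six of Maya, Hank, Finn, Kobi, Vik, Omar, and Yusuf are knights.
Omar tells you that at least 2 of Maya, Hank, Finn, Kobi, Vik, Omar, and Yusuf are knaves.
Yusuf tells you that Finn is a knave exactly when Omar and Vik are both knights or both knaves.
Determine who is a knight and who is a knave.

Since Maya is a knave, "Yusuf is a knave" needs to be false, which holds.
Since Hank is a knight, "Maya is a knave, and Kobi and Yusuf are not the same type" needs to be true, which holds.
Finn is a knave; "Finn is the same type as Hank, and Maya is a knight" is false, as required.
As a knave, Kobi's statement "Vik is a knave, and also Vik is a knight" should be false; it is.
Since Vik is a knight, "at most six of Maya, Hank, Finn, Kobi, Vik, Omar, and Yusuf are knights" needs to be true, which holds.
Omar is a knight, so "at least 2 of Maya, Hank, Finn, Kobi, Vik, Omar, and Yusuf are knaves" must be true — and it is.
Yusuf is a knight, and the claim "Finn is a knave exactly when Omar and Vik are both knights or both knaves" is indeed true.

Maya is a knave, Hank is a knight, Finn is a knave, Kobi is a knave, Vik is a knight, Omar is a knight, and Yusuf is a knight.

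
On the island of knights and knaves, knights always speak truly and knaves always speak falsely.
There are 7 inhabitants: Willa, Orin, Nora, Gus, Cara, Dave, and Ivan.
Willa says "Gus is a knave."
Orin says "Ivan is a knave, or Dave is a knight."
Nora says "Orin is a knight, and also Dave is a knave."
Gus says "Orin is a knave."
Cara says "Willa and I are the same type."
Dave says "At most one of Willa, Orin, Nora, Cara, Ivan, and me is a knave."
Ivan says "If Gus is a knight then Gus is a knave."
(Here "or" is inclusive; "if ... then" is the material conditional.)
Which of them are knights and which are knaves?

Willa is a knight, Orin is a knight, Nora is a knave, Gus is a knave, Cara is a knight, Dave is a knight, and Ivan is a knight.

As a knight, Willa's statement "Gus is a knave" should be True; it is.
Orin (knight): "Ivan is a knave, or Dave is a knight" — True. ✓
As a knave, Nora's statement "Orin is a knight, and also Dave is a knave" should be false; it is.
Gus is a knave; "Orin is a knave" is false, as required.
Since Cara is a knight, "Willa and I are the same type" needs to be True, which holds.
Since Dave is a knight, "at most one of Willa, Orin, Nora, Cara, Ivan, and me is a knave" needs to be True, which holds.
Ivan is a knight; "if Gus is a knight then Gus is a knave" is True, as required.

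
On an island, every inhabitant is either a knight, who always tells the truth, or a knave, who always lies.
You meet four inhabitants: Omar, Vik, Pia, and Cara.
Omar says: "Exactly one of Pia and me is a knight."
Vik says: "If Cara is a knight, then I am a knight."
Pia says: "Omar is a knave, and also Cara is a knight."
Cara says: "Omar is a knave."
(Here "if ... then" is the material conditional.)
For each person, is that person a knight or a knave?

Suppose Omar is a knave. Then Omar's statement "exactly one of Pia and me is a knight" would have to be false. Checking the 8 ways to assign the others, none is consistent with every speaker.
(For instance, with Vik=knight, Pia=knave, Cara=knave, Cara's claim "Omar is a knave" comes out true where it would need to be false.)
So Omar must be a knight, making "exactly one of Pia and me is a knight" true. Taking Omar=knight, Vik=knight, Pia=knave, Cara=knave, each remaining statement checks out:
  Vik (knight): "if Cara is a knight, then I am a knight" — true. ✓
  Pia (knave): "Omar is a knave, and also Cara is a knight" — false. ✓
  Cara (knave): "Omar is a knave" — false. ✓
This is the unique consistent assignment.

Knights: Omar and Vik. Knaves: Pia and Cara.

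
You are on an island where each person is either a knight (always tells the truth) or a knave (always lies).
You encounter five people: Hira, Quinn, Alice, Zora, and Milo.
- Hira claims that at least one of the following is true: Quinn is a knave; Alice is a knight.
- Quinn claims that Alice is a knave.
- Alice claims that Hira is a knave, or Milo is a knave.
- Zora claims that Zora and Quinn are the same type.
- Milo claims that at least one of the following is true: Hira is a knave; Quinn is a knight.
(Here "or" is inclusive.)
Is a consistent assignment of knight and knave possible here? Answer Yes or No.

No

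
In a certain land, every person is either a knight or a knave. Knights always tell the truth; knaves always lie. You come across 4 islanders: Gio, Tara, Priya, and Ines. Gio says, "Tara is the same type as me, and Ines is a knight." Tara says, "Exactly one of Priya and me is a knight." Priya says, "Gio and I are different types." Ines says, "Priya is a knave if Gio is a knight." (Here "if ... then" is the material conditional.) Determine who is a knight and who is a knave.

Knights: Tara and Ines. Knaves: Gio and Priya.

As a knave, Gio's statement "Tara is the same type as me, and Ines is a knight" should be False; it is.
Since Tara is a knight, "exactly one of Priya and me is a knight" needs to be true, which holds.
Priya is a knave, so "Gio and I are different types" must be False — and it is.
As a knight, Ines's statement "Priya is a knave if Gio is a knight" should be true; it is.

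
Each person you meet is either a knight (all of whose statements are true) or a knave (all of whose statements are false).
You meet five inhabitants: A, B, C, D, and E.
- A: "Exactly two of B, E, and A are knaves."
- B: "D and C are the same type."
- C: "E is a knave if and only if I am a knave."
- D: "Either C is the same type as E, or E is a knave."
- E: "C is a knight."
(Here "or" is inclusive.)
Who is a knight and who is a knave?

A is a knave, B is a knight, C is a knight, D is a knight, and E is a knight.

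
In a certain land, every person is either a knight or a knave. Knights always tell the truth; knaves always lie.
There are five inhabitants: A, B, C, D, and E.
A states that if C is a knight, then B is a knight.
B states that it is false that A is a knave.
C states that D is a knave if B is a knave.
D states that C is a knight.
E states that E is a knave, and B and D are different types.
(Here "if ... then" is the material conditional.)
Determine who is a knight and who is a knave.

A is a knight, B is a knight, C is a knight, D is a knight, and E is a knave.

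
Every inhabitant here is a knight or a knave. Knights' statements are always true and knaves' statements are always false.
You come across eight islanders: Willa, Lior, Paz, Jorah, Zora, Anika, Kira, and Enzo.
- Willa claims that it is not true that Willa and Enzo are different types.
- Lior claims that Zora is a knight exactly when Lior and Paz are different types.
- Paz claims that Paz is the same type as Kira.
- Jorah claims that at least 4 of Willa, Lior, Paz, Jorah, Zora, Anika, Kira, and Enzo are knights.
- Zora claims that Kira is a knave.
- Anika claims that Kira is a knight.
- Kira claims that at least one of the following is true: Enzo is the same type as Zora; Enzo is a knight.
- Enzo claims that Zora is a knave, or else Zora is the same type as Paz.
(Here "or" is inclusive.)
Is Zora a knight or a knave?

Zora is a knave.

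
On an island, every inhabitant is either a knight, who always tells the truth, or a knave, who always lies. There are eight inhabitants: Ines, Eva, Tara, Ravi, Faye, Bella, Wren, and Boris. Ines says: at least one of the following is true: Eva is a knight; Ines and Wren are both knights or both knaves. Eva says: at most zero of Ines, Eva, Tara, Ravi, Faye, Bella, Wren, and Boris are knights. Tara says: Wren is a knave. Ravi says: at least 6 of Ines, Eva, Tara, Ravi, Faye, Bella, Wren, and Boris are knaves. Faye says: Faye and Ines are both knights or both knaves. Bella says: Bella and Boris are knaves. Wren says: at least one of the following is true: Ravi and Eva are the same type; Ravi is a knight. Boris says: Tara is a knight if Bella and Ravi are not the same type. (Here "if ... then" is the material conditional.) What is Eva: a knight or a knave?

Consistent assignments: {Ines=knight, Eva=knave, Tara=knave, Ravi=knave, Faye=knight, Bella=knave, Wren=knight, Boris=knight}; {Ines=knight, Eva=knave, Tara=knave, Ravi=knave, Faye=knave, Bella=knave, Wren=knight, Boris=knight}
In every consistent assignment, Eva is a knave.

Eva is a knave.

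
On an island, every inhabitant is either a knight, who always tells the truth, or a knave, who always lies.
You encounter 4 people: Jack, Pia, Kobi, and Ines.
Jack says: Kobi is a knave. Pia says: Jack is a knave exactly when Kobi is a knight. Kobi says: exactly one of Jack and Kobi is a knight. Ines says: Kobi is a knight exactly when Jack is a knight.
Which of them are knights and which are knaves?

Jack is a knave; "Kobi is a knave" is False, as required.
Pia (knight): "Jack is a knave exactly when Kobi is a knight" — true. ✓
Kobi is a knight, and the claim "exactly one of Jack and Kobi is a knight" is indeed true.
Since Ines is a knave, "Kobi is a knight exactly when Jack is a knight" needs to be False, which holds.

Jack is a knave, Pia is a knight, Kobi is a knight, and Ines is a knave.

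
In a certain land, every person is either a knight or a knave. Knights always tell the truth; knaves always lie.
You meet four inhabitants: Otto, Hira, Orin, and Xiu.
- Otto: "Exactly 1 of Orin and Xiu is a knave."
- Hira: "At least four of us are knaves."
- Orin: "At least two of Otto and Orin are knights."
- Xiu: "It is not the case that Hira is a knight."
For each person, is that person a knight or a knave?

Otto is a knight, Hira is a knave, Orin is a knave, and Xiu is a knight.

As a knight, Otto's statement "exactly 1 of Orin and Xiu is a knave" should be True; it is.
As a knave, Hira's statement "at least four of us are knaves" should be False; it is.
Orin is a knave; "at least two of Otto and Orin are knights" is False, as required.
Xiu is a knight; "it is not the case that Hira is a knight" is True, as required.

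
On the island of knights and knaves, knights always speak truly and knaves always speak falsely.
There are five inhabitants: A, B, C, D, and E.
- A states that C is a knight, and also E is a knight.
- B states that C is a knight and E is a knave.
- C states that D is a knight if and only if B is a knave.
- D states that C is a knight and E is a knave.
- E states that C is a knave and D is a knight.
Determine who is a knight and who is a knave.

A is a knave, B is a knave, C is a knave, D is a knave, and E is a knave.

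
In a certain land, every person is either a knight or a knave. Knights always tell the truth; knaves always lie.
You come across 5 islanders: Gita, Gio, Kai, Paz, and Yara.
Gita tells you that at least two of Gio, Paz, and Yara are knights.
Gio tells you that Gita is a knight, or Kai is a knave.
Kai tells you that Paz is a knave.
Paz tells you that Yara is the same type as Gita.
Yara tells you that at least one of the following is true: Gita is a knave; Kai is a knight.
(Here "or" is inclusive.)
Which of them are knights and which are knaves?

Knights: Kai and Yara. Knaves: Gita, Gio, and Paz.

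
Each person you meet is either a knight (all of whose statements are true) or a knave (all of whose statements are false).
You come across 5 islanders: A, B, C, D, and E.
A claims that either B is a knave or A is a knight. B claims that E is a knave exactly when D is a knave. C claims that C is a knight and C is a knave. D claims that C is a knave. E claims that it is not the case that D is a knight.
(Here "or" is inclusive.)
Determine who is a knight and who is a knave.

Knights: A and D. Knaves: B, C, and E.

A is a knight; "either B is a knave or A is a knight" is true, as required.
B (knave): "E is a knave exactly when D is a knave" — False. ✓
C is a knave, and the claim "C is a knight and C is a knave" is indeed False.
D is a knight; "C is a knave" is true, as required.
E (knave): "it is not the case that D is a knight" — False. ✓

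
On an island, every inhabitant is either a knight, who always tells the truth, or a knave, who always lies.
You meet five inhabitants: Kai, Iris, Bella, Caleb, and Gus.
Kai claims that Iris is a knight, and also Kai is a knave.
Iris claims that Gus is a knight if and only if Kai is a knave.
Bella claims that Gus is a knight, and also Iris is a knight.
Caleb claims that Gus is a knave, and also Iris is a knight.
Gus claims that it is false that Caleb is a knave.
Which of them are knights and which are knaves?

Knights: none. Knaves: Kai, Iris, Bella, Caleb, and Gus.

Kai (knave): "Iris is a knight, and also Kai is a knave" — false. ✓
Iris is a knave, and the claim "Gus is a knight if and only if Kai is a knave" is indeed false.
As a knave, Bella's statement "Gus is a knight, and also Iris is a knight" should be false; it is.
Caleb is a knave, so "Gus is a knave, and also Iris is a knight" must be false — and it is.
Gus is a knave; "it is false that Caleb is a knave" is false, as required.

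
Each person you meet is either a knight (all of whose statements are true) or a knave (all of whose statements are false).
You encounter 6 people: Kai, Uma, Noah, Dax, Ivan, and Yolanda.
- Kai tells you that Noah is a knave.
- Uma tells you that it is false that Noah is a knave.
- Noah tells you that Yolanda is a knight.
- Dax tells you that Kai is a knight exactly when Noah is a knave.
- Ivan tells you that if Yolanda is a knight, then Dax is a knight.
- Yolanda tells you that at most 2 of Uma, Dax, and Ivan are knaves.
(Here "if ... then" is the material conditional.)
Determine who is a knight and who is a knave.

Since Kai is a knave, "Noah is a knave" needs to be False, which holds.
Since Uma is a knight, "it is false that Noah is a knave" needs to be true, which holds.
Noah is a knight; "Yolanda is a knight" is true, as required.
Dax (knight): "Kai is a knight exactly when Noah is a knave" — true. ✓
Since Ivan is a knight, "if Yolanda is a knight, then Dax is a knight" needs to be true, which holds.
As a knight, Yolanda's statement "at most 2 of Uma, Dax, and Ivan are knaves" should be true; it is.

Kai is a knave, Uma is a knight, Noah is a knight, Dax is a knight, Ivan is a knight, and Yolanda is a knight.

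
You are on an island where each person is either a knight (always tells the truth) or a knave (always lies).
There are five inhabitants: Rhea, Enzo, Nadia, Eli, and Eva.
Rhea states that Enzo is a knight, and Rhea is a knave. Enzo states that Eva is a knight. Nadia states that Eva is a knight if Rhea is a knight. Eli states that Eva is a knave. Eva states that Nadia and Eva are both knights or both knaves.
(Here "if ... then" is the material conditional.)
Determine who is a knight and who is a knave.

As a knave, Rhea's statement "Enzo is a knight, and Rhea is a knave" should be false; it is.
Since Enzo is a knave, "Eva is a knight" needs to be false, which holds.
Nadia is a knight, and the claim "Eva is a knight if Rhea is a knight" is indeed True.
Eli is a knight; "Eva is a knave" is True, as required.
Eva (knave): "Nadia and Eva are both knights or both knaves" — false. ✓

Rhea is a knave, Enzo is a knave, Nadia is a knight, Eli is a knight, and Eva is a knave.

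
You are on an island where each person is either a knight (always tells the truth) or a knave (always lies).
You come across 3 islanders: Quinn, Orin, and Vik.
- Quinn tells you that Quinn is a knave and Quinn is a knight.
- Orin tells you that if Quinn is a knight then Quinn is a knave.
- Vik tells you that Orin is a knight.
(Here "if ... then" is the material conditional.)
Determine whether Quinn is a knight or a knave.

Quinn is a knave.

Consistent assignments: {Quinn=knave, Orin=knight, Vik=knight}
In every consistent assignment, Quinn is a knave.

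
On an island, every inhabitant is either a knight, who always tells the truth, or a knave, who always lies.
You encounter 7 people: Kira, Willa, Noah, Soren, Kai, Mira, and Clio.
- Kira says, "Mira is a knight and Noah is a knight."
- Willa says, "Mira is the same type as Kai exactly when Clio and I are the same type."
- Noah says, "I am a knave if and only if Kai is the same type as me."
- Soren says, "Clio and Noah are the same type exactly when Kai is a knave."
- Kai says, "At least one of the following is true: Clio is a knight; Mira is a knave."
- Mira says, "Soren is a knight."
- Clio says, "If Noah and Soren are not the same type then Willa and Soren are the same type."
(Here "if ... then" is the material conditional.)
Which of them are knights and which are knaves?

Knights: Willa, Soren, Kai, Mira, and Clio. Knaves: Kira and Noah.

Kira is a knave, and the claim "Mira is a knight and Noah is a knight" is indeed False.
Willa is a knight, and the claim "Mira is the same type as Kai exactly when Clio and I are the same type" is indeed true.
Noah (knave): "I am a knave if and only if Kai is the same type as me" — False. ✓
Soren is a knight; "Clio and Noah are the same type exactly when Kai is a knave" is true, as required.
Since Kai is a knight, "at least one of the following is true: Clio is a knight; Mira is a knave" needs to be true, which holds.
Mira is a knight, and the claim "Soren is a knight" is indeed true.
Clio (knight): "if Noah and Soren are not the same type then Willa and Soren are the same type" — true. ✓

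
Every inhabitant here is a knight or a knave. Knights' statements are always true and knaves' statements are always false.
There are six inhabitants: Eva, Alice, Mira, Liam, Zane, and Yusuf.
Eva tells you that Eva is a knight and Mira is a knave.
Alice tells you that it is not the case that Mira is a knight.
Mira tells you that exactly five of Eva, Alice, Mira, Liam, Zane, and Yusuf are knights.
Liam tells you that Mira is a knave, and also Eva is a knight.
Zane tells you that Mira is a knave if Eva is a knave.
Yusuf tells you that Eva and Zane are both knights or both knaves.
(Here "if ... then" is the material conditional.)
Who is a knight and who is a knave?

Eva is a knave, Alice is a knight, Mira is a knave, Liam is a knave, Zane is a knight, and Yusuf is a knave.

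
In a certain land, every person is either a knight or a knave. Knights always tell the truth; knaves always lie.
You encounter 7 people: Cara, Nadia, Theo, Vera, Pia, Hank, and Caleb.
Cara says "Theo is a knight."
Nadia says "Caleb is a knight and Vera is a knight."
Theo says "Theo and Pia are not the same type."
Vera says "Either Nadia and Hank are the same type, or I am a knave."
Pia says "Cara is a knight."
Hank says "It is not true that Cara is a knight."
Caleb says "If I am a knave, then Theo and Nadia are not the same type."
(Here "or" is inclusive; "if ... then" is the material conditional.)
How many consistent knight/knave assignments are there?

1

Consistent assignments:
  Cara=knave, Nadia=knight, Theo=knave, Vera=knight, Pia=knave, Hank=knight, Caleb=knight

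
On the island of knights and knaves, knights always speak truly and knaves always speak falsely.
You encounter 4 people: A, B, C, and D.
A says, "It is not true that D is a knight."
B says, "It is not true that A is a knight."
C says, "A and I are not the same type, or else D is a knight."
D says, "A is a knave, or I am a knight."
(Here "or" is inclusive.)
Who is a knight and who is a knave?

A is a knave; "it is not true that D is a knight" is False, as required.
B is a knight, so "it is not true that A is a knight" must be true — and it is.
C is a knight, and the claim "A and I are not the same type, or else D is a knight" is indeed true.
D (knight): "A is a knave, or I am a knight" — true. ✓

A is a knave, B is a knight, C is a knight, and D is a knight.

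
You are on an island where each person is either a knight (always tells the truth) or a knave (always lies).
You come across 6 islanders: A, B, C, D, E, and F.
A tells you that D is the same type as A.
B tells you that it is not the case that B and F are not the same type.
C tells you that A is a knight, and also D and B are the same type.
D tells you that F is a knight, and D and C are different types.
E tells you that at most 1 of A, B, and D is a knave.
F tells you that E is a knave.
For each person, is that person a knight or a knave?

A is a knave, B is a knave, C is a knave, D is a knight, E is a knave, and F is a knight.

A is a knave, so "D is the same type as A" must be false — and it is.
B is a knave; "it is not the case that B and F are not the same type" is false, as required.
C (knave): "A is a knight, and also D and B are the same type" — false. ✓
Since D is a knight, "F is a knight, and D and C are different types" needs to be True, which holds.
E (knave): "at most 1 of A, B, and D is a knave" — false. ✓
F (knight): "E is a knave" — True. ✓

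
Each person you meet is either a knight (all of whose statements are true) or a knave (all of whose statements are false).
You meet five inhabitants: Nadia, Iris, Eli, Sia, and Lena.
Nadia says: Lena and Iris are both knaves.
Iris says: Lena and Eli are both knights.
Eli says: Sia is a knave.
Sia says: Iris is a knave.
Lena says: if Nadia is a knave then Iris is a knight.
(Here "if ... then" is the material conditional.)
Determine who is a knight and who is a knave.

Nadia is a knave; "Lena and Iris are both knaves" is False, as required.
As a knight, Iris's statement "Lena and Eli are both knights" should be true; it is.
Eli is a knight, and the claim "Sia is a knave" is indeed true.
Sia is a knave; "Iris is a knave" is False, as required.
Lena is a knight, and the claim "if Nadia is a knave then Iris is a knight" is indeed true.

Nadia is a knave, Iris is a knight, Eli is a knight, Sia is a knave, and Lena is a knight.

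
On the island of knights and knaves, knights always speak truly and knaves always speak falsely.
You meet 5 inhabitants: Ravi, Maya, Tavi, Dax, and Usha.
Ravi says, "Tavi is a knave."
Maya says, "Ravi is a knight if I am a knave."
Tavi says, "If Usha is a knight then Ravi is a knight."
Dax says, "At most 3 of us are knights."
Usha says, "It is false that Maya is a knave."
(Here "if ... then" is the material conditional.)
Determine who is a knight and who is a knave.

Since Ravi is a knave, "Tavi is a knave" needs to be False, which holds.
Maya is a knave, so "Ravi is a knight if I am a knave" must be False — and it is.
Tavi is a knight; "if Usha is a knight then Ravi is a knight" is true, as required.
Dax is a knight, so "at most 3 of us are knights" must be true — and it is.
Usha (knave): "it is false that Maya is a knave" — False. ✓

Ravi is a knave, Maya is a knave, Tavi is a knight, Dax is a knight, and Usha is a knave.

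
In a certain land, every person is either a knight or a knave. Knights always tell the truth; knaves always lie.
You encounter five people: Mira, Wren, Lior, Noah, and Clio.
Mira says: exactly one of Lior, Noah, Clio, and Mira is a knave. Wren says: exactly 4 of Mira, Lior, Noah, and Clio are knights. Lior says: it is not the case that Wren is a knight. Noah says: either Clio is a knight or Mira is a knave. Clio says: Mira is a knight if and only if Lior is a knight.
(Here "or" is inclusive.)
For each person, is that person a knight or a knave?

Knights: Lior and Noah. Knaves: Mira, Wren, and Clio.

Mira is a knave, so "exactly one of Lior, Noah, Clio, and Mira is a knave" must be false — and it is.
Since Wren is a knave, "exactly 4 of Mira, Lior, Noah, and Clio are knights" needs to be false, which holds.
Lior is a knight; "it is not the case that Wren is a knight" is True, as required.
Noah is a knight; "either Clio is a knight or Mira is a knave" is True, as required.
Clio (knave): "Mira is a knight if and only if Lior is a knight" — false. ✓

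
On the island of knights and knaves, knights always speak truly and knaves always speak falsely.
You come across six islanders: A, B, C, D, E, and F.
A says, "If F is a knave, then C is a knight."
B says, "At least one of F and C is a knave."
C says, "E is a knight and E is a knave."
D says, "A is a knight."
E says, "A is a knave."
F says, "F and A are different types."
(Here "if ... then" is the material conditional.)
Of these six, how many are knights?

2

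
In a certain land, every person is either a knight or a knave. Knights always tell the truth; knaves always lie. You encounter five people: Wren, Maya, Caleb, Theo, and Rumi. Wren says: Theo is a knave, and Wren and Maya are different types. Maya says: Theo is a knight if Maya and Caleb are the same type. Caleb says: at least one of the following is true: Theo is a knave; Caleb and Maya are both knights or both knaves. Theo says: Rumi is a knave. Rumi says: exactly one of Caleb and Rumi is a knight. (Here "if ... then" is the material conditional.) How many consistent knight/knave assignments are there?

1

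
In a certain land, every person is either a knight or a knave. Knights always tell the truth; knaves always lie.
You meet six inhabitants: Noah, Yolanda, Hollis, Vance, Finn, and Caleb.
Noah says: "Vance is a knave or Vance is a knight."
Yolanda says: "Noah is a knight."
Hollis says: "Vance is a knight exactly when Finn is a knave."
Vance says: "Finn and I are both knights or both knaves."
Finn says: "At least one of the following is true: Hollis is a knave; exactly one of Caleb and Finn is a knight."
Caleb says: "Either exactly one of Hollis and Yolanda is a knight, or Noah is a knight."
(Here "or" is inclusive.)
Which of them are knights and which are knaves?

Noah is a knight, Yolanda is a knight, Hollis is a knave, Vance is a knight, Finn is a knight, and Caleb is a knight.

As a knight, Noah's statement "Vance is a knave or Vance is a knight" should be true; it is.
Yolanda is a knight, and the claim "Noah is a knight" is indeed true.
Hollis is a knave, so "Vance is a knight exactly when Finn is a knave" must be false — and it is.
Vance (knight): "Finn and I are both knights or both knaves" — true. ✓
Finn is a knight; "at least one of the following is true: Hollis is a knave; exactly one of Caleb and Finn is a knight" is true, as required.
Caleb (knight): "either exactly one of Hollis and Yolanda is a knight, or Noah is a knight" — true. ✓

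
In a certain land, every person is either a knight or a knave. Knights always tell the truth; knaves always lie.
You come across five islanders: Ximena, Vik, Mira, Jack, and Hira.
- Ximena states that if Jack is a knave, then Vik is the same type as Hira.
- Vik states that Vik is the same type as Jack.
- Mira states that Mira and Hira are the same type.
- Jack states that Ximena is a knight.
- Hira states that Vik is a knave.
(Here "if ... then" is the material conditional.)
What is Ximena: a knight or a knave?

Consistent assignments: {Ximena=knight, Vik=knave, Mira=knight, Jack=knight, Hira=knight}; {Ximena=knight, Vik=knave, Mira=knave, Jack=knight, Hira=knight}
In every consistent assignment, Ximena is a knight.

Ximena is a knight.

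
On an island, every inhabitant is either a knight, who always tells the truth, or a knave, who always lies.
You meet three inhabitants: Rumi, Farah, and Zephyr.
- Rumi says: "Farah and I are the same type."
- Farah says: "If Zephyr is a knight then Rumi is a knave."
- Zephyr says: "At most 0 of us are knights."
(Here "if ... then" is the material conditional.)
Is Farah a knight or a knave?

Farah is a knight.

Consistent assignments: {Rumi=knight, Farah=knight, Zephyr=knave}; {Rumi=knave, Farah=knight, Zephyr=knave}
In every consistent assignment, Farah is a knight.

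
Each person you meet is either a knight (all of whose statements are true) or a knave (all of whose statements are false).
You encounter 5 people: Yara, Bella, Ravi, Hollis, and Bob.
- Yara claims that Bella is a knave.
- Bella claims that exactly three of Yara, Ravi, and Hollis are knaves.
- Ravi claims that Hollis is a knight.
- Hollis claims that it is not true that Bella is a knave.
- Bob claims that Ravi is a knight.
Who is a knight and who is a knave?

Suppose Yara is a knave. Then Yara's statement "Bella is a knave" would have to be false. Checking the 16 ways to assign the others, none is consistent with every speaker.
(For instance, with Bella=knave, Ravi=knave, Hollis=knave, Bob=knave, Yara's claim "Bella is a knave" comes out true where it would need to be false.)
So Yara must be a knight, making "Bella is a knave" true. Taking Yara=knight, Bella=knave, Ravi=knave, Hollis=knave, Bob=knave, each remaining statement checks out:
  Bella (knave): "exactly three of Yara, Ravi, and Hollis are knaves" — false. ✓
  Ravi (knave): "Hollis is a knight" — false. ✓
  Hollis (knave): "it is not true that Bella is a knave" — false. ✓
  Bob (knave): "Ravi is a knight" — false. ✓
This is the unique consistent assignment.

Yara is a knight, Bella is a knave, Ravi is a knave, Hollis is a knave, and Bob is a knave.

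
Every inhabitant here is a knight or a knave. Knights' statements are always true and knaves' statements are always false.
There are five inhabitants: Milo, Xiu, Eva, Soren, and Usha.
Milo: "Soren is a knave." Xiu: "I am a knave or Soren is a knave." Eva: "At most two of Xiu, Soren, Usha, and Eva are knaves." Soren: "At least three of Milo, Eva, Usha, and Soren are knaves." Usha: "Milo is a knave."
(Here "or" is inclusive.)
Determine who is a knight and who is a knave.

Milo is a knight, so "Soren is a knave" must be true — and it is.
Xiu (knight): "I am a knave or Soren is a knave" — true. ✓
As a knight, Eva's statement "at most two of Xiu, Soren, Usha, and Eva are knaves" should be true; it is.
As a knave, Soren's statement "at least three of Milo, Eva, Usha, and Soren are knaves" should be false; it is.
As a knave, Usha's statement "Milo is a knave" should be false; it is.

Milo is a knight, Xiu is a knight, Eva is a knight, Soren is a knave, and Usha is a knave.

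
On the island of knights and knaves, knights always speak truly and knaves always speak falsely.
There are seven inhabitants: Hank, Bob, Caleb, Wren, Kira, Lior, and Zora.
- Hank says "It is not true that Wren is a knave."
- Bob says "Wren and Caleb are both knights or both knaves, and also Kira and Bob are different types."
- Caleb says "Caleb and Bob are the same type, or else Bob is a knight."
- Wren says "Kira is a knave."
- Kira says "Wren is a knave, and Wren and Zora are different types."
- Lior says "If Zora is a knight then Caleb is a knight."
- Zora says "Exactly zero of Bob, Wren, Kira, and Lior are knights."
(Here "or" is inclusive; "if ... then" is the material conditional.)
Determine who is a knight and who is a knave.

Hank is a knight, Bob is a knight, Caleb is a knight, Wren is a knight, Kira is a knave, Lior is a knight, and Zora is a knave.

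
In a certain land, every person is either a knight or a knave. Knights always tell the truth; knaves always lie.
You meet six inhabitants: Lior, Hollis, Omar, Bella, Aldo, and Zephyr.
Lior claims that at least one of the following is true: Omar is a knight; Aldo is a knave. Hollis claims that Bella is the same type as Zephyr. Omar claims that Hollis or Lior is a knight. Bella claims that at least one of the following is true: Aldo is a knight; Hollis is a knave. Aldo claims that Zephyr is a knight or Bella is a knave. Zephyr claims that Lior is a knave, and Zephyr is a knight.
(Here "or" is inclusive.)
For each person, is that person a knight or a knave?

Lior (knight): "at least one of the following is true: Omar is a knight; Aldo is a knave" — True. ✓
As a knave, Hollis's statement "Bella is the same type as Zephyr" should be False; it is.
Omar is a knight; "Hollis or Lior is a knight" is True, as required.
Bella (knight): "at least one of the following is true: Aldo is a knight; Hollis is a knave" — True. ✓
Aldo (knave): "Zephyr is a knight or Bella is a knave" — False. ✓
Zephyr is a knave, and the claim "Lior is a knave, and Zephyr is a knight" is indeed False.

Lior is a knight, Hollis is a knave, Omar is a knight, Bella is a knight, Aldo is a knave, and Zephyr is a knave.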